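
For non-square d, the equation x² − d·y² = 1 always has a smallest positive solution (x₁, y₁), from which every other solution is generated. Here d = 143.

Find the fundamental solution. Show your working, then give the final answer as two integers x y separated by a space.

12 1

√143 = [11; 1,22, …], period ℓ=2 (even) → k=1
i=0: a=11 ⇒ p=11, q=1
i=1: a=1 ⇒ p=12, q=1
(x₁, y₁) = (12, 1);  12² − 143·1² = 1 ✓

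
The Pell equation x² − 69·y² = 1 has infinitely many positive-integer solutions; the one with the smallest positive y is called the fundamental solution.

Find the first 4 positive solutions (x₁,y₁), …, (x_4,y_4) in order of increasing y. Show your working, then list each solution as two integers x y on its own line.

7775 936
120901249 14554800
1880014414175 226327139064
29234224019520001 3519386997890400

[8; 3,3,1,4,1,3,3,16] for √69; ℓ=8 ⇒ convergent index 7
i=0: a=8 ⇒ p=8, q=1
…
i=2: a=3 ⇒ p=83, q=10
i=3: a=1 ⇒ p=108, q=13
i=4: a=4 ⇒ p=515, q=62
i=5: a=1 ⇒ p=623, q=75
i=6: a=3 ⇒ p=2384, q=287
i=7: a=3 ⇒ p=7775, q=936
fundamental: x₁=7775, y₁=936  (since 60450625 − 69·876096 = 1)
k=2:  x_2 = 7775·7775+69·936·936 = 120901249,  y_2 = 7775·936+936·7775 = 14554800
k=3:  x_3 = 7775·120901249+69·936·14554800 = 1880014414175,  y_3 = 7775·14554800+936·120901249 = 226327139064
k=4:  x_4 = 7775·1880014414175+69·936·226327139064 = 29234224019520001,  y_4 = 7775·226327139064+936·1880014414175 = 3519386997890400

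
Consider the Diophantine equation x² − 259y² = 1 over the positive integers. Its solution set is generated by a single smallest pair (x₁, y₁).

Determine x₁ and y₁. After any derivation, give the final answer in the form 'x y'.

[16; 10,1,2,3,4,3,2,1,10,32] for √259; ℓ=10 ⇒ convergent index 9
step 0: (16, 1)  from 16·(1,0) + (0,1)
…
step 2: (177, 11)  from 1·(161,10) + (16,1)
…
step 5: (7403, 460)  from 4·(1722,107) + (515,32)
step 6: (23931, 1487)  from 3·(7403,460) + (1722,107)
…
step 8: (79196, 4921)  from 1·(55265,3434) + (23931,1487)
step 9: (847225, 52644)  from 10·(79196,4921) + (55265,3434)
fundamental: x₁=847225, y₁=52644  (since 717790200625 − 259·2771390736 = 1)

847225 52644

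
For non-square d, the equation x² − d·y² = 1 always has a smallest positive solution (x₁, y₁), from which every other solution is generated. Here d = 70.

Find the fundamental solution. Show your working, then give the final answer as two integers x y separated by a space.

[8; 2,1,2,1,2,16] for √70; ℓ=6 ⇒ convergent index 5
i=0: a=8 ⇒ p=8, q=1
…
i=3: a=2 ⇒ p=67, q=8
i=4: a=1 ⇒ p=92, q=11
i=5: a=2 ⇒ p=251, q=30
(x₁, y₁) = (251, 30);  251² − 70·30² = 1 ✓

251 30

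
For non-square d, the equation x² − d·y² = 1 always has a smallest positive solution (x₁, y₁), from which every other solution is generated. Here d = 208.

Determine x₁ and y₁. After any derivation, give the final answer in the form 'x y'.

√208 → a₀=14, period (2,2,1,2,2,28); ℓ=6 even so k=5
step 0: (14, 1)  from 14·(1,0) + (0,1)
…
step 4: (274, 19)  from 2·(101,7) + (72,5)
step 5: (649, 45)  from 2·(274,19) + (101,7)
fundamental: x₁=649, y₁=45  (since 421201 − 208·2025 = 1)

649 45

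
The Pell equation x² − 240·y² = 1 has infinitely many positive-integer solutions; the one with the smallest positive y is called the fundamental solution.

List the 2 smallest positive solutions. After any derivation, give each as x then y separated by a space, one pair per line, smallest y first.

31 2
1921 124

√240 = [15; 2,30, …], period ℓ=2 (even) → k=1
step 0: (15, 1)  from 15·(1,0) + (0,1)
step 1: (31, 2)  from 2·(15,1) + (1,0)
(x₁, y₁) = (31, 2);  31² − 240·2² = 1 ✓
n=2: (31,2)∘(31,2) = (31·31+240·2·2, 31·2+2·31) = (1921,124)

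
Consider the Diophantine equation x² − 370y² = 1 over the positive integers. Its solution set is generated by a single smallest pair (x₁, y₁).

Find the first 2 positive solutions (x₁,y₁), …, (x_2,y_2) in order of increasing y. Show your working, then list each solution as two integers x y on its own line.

213859 11118
91471343761 4755368724

√370 → a₀=19, period (4,4,38); ℓ=3 odd so k=5
i=0: a=19 ⇒ p=19, q=1
i=1: a=4 ⇒ p=77, q=4
…
i=4: a=4 ⇒ p=50339, q=2617
i=5: a=4 ⇒ p=213859, q=11118
fundamental: x₁=213859, y₁=11118  (since 45735671881 − 370·123609924 = 1)
k=2:  x_2 = 213859·213859+370·11118·11118 = 91471343761,  y_2 = 213859·11118+11118·213859 = 4755368724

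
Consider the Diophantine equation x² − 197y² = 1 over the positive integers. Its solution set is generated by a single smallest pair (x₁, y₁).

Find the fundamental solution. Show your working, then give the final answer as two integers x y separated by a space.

393 28

√197 = [14; 28, …], period ℓ=1 (odd) → k=1
step 0: (14, 1)  from 14·(1,0) + (0,1)
step 1: (393, 28)  from 28·(14,1) + (1,0)
→ (393, 28).  Check: 393²=154449, 197·28²=154448, difference 1.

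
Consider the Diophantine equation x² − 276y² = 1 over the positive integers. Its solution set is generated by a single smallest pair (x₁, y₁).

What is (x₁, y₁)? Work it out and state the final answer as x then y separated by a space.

7775 468

[16; 1,1,1,1,2,2,2,1,1,1,1,32] for √276; ℓ=12 ⇒ convergent index 11
i=0: a=16 ⇒ p=16, q=1
i=1: a=1 ⇒ p=17, q=1
i=2: a=1 ⇒ p=33, q=2
…
i=5: a=2 ⇒ p=216, q=13
…
i=7: a=2 ⇒ p=1246, q=75
…
i=9: a=1 ⇒ p=3007, q=181
i=10: a=1 ⇒ p=4768, q=287
i=11: a=1 ⇒ p=7775, q=468
fundamental: x₁=7775, y₁=468  (since 60450625 − 276·219024 = 1)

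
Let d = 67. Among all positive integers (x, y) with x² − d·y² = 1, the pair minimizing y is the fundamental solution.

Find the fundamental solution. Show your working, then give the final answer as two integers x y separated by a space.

√67 = [8; 5,2,1,1,7,1,1,2,5,16, …], period ℓ=10 (even) → k=9
i=0: a=8 ⇒ p=8, q=1
…
i=2: a=2 ⇒ p=90, q=11
i=3: a=1 ⇒ p=131, q=16
i=4: a=1 ⇒ p=221, q=27
i=5: a=7 ⇒ p=1678, q=205
i=6: a=1 ⇒ p=1899, q=232
i=7: a=1 ⇒ p=3577, q=437
i=8: a=2 ⇒ p=9053, q=1106
i=9: a=5 ⇒ p=48842, q=5967
(x₁, y₁) = (48842, 5967);  48842² − 67·5967² = 1 ✓

48842 5967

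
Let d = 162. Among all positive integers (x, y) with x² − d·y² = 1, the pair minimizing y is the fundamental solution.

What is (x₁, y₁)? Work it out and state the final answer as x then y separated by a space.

[12; 1,2,1,2,12,2,1,2,1,24] for √162; ℓ=10 ⇒ convergent index 9
k=0  a_k=12  p_k/q_k = 12/1
k=1  a_k=1  p_k/q_k = 13/1
k=2  a_k=2  p_k/q_k = 38/3
…
k=5  a_k=12  p_k/q_k = 1731/136
k=6  a_k=2  p_k/q_k = 3602/283
k=7  a_k=1  p_k/q_k = 5333/419
k=8  a_k=2  p_k/q_k = 14268/1121
k=9  a_k=1  p_k/q_k = 19601/1540
→ (19601, 1540).  Check: 19601²=384199201, 162·1540²=384199200, difference 1.

19601 1540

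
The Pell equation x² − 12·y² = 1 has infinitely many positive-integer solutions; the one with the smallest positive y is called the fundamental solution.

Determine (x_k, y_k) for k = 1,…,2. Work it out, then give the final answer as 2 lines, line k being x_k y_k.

7 2
97 28

√12 = [3; 2,6, …], period ℓ=2 (even) → k=1
i=0: a=3 ⇒ p=3, q=1
i=1: a=2 ⇒ p=7, q=2
(x₁, y₁) = (7, 2);  7² − 12·2² = 1 ✓
(7+2√12)^2 = 97 + 28√12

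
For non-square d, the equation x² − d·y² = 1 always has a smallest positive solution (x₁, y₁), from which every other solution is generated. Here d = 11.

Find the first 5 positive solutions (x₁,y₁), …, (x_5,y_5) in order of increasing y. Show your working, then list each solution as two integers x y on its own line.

10 3
199 60
3970 1197
79201 23880
1580050 476403

[3; 3,6] for √11; ℓ=2 ⇒ convergent index 1
step 0: (3, 1)  from 3·(1,0) + (0,1)
step 1: (10, 3)  from 3·(3,1) + (1,0)
fundamental: x₁=10, y₁=3  (since 100 − 11·9 = 1)
(10+3√11)^2 = 199 + 60√11
(10+3√11)^3 = 3970 + 1197√11
(10+3√11)^4 = 79201 + 23880√11
(10+3√11)^5 = 1580050 + 476403√11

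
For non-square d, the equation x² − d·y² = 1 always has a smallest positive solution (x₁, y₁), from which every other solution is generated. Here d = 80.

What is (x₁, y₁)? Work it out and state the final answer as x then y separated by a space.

[8; 1,16] for √80; ℓ=2 ⇒ convergent index 1
a_0=8:  p_0=8·1+0=8,  q_0=8·0+1=1
a_1=1:  p_1=1·8+1=9,  q_1=1·1+0=1
fundamental: x₁=9, y₁=1  (since 81 − 80·1 = 1)

9 1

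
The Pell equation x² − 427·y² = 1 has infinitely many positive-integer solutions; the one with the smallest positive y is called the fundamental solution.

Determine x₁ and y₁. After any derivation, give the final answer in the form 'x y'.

62 3

√427 → a₀=20, period (1,1,1,40); ℓ=4 even so k=3
i=0: a=20 ⇒ p=20, q=1
…
i=2: a=1 ⇒ p=41, q=2
i=3: a=1 ⇒ p=62, q=3
→ (62, 3).  Check: 62²=3844, 427·3²=3843, difference 1.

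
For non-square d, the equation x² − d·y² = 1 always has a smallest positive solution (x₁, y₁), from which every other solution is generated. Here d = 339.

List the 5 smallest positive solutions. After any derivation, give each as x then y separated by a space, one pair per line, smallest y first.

97970 5321
19196241799 1042596740
3761311617998090 204286405230279
736991398411349512801 40027878239778270520
144406094600958511920229850 7843062462097867920458521

d=339: √d = [18; 2,2,2,1,17,1,2,2,2,36] (ℓ=10, even), read p_9/q_9
a_0=18:  p_0=18·1+0=18,  q_0=18·0+1=1
…
a_2=2:  p_2=2·37+18=92,  q_2=2·2+1=5
…
a_5=17:  p_5=17·313+221=5542,  q_5=17·17+12=301
…
a_7=2:  p_7=2·5855+5542=17252,  q_7=2·318+301=937
a_8=2:  p_8=2·17252+5855=40359,  q_8=2·937+318=2192
a_9=2:  p_9=2·40359+17252=97970,  q_9=2·2192+937=5321
→ (97970, 5321).  Check: 97970²=9598120900, 339·5321²=9598120899, difference 1.
k=2:  x_2 = 97970·97970+339·5321·5321 = 19196241799,  y_2 = 97970·5321+5321·97970 = 1042596740
k=3:  x_3 = 97970·19196241799+339·5321·1042596740 = 3761311617998090,  y_3 = 97970·1042596740+5321·19196241799 = 204286405230279
k=4:  x_4 = 97970·3761311617998090+339·5321·204286405230279 = 736991398411349512801,  y_4 = 97970·204286405230279+5321·3761311617998090 = 40027878239778270520
k=5:  x_5 = 97970·736991398411349512801+339·5321·40027878239778270520 = 144406094600958511920229850,  y_5 = 97970·40027878239778270520+5321·736991398411349512801 = 7843062462097867920458521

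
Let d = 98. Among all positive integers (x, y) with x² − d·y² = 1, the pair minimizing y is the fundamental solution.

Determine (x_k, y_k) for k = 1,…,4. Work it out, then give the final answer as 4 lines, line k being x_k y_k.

[9; 1,8,1,18] for √98; ℓ=4 ⇒ convergent index 3
k=0  a_k=9  p_k/q_k = 9/1
k=1  a_k=1  p_k/q_k = 10/1
k=2  a_k=8  p_k/q_k = 89/9
k=3  a_k=1  p_k/q_k = 99/10
fundamental: x₁=99, y₁=10  (since 9801 − 98·100 = 1)
(99+10√98)^2 = 19601 + 1980√98
(99+10√98)^3 = 3880899 + 392030√98
(99+10√98)^4 = 768398401 + 77619960√98

99 10
19601 1980
3880899 392030
768398401 77619960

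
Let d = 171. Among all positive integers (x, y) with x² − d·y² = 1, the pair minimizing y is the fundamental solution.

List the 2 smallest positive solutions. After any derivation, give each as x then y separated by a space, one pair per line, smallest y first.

170 13
57799 4420

√171 = [13; 13,26, …], period ℓ=2 (even) → k=1
k=0  a_k=13  p_k/q_k = 13/1
k=1  a_k=13  p_k/q_k = 170/13
→ (170, 13).  Check: 170²=28900, 171·13²=28899, difference 1.
(170+13√171)^2 = 57799 + 4420√171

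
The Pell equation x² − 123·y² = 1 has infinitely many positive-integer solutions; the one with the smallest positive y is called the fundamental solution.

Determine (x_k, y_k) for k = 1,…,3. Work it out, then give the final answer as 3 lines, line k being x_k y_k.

122 11
29767 2684
7263026 654885

d=123: √d = [11; 11,22] (ℓ=2, even), read p_1/q_1
step 0: (11, 1)  from 11·(1,0) + (0,1)
step 1: (122, 11)  from 11·(11,1) + (1,0)
fundamental: x₁=122, y₁=11  (since 14884 − 123·121 = 1)
(x_2, y_2) = (122·122 + 123·11·11, 122·11 + 11·122) = (29767, 2684)
(x_3, y_3) = (122·29767 + 123·11·2684, 122·2684 + 11·29767) = (7263026, 654885)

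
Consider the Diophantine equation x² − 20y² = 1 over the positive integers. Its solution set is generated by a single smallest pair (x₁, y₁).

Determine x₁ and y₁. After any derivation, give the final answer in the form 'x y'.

√20 = [4; 2,8, …], period ℓ=2 (even) → k=1
k=0  a_k=4  p_k/q_k = 4/1
k=1  a_k=2  p_k/q_k = 9/2
fundamental: x₁=9, y₁=2  (since 81 − 20·4 = 1)

9 2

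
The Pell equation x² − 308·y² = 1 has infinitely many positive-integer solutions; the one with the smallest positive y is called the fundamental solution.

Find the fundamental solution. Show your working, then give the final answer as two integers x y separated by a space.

351 20

d=308: √d = [17; 1,1,4,1,1,34] (ℓ=6, even), read p_5/q_5
i=0: a=17 ⇒ p=17, q=1
…
i=3: a=4 ⇒ p=158, q=9
i=4: a=1 ⇒ p=193, q=11
i=5: a=1 ⇒ p=351, q=20
(x₁, y₁) = (351, 20);  351² − 308·20² = 1 ✓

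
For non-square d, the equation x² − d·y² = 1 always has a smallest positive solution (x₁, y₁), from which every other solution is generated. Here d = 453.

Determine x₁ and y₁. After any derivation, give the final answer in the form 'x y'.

[21; 3,1,1,10,14,10,1,1,3,42] for √453; ℓ=10 ⇒ convergent index 9
i=0: a=21 ⇒ p=21, q=1
i=1: a=3 ⇒ p=64, q=3
…
i=4: a=10 ⇒ p=1575, q=74
…
i=8: a=1 ⇒ p=469329, q=22051
i=9: a=3 ⇒ p=1653751, q=77700
fundamental: x₁=1653751, y₁=77700  (since 2734892370001 − 453·6037290000 = 1)

1653751 77700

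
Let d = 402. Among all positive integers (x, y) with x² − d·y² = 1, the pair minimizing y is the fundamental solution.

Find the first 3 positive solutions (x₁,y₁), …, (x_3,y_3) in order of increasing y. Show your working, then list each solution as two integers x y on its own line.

401 20
321601 16040
257923601 12864060

d=402: √d = [20; 20,40] (ℓ=2, even), read p_1/q_1
a_0=20:  p_0=20·1+0=20,  q_0=20·0+1=1
a_1=20:  p_1=20·20+1=401,  q_1=20·1+0=20
→ (401, 20).  Check: 401²=160801, 402·20²=160800, difference 1.
k=2:  x_2 = 401·401+402·20·20 = 321601,  y_2 = 401·20+20·401 = 16040
k=3:  x_3 = 401·321601+402·20·16040 = 257923601,  y_3 = 401·16040+20·321601 = 12864060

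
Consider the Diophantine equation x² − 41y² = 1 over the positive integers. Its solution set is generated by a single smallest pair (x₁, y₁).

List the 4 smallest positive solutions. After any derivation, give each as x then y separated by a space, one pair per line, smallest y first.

[6; 2,2,12] for √41; ℓ=3 ⇒ convergent index 5
k=0  a_k=6  p_k/q_k = 6/1
k=1  a_k=2  p_k/q_k = 13/2
k=2  a_k=2  p_k/q_k = 32/5
k=3  a_k=12  p_k/q_k = 397/62
k=4  a_k=2  p_k/q_k = 826/129
k=5  a_k=2  p_k/q_k = 2049/320
→ (2049, 320).  Check: 2049²=4198401, 41·320²=4198400, difference 1.
n=2: (2049,320)∘(2049,320) = (2049·2049+41·320·320, 2049·320+320·2049) = (8396801,1311360)
n=3: (8396801,1311360)∘(2049,320) = (2049·8396801+41·320·1311360, 2049·1311360+320·8396801) = (34410088449,5373952960)
n=4: (34410088449,5373952960)∘(2049,320) = (2049·34410088449+41·320·5373952960, 2049·5373952960+320·34410088449) = (141012534067201,22022457918720)

2049 320
8396801 1311360
34410088449 5373952960
141012534067201 22022457918720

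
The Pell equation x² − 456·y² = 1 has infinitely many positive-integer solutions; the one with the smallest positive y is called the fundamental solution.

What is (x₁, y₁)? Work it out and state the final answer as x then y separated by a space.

1025 48

√456 → a₀=21, period (2,1,4,1,2,42); ℓ=6 even so k=5
k=0  a_k=21  p_k/q_k = 21/1
…
k=2  a_k=1  p_k/q_k = 64/3
…
k=4  a_k=1  p_k/q_k = 363/17
k=5  a_k=2  p_k/q_k = 1025/48
fundamental: x₁=1025, y₁=48  (since 1050625 − 456·2304 = 1)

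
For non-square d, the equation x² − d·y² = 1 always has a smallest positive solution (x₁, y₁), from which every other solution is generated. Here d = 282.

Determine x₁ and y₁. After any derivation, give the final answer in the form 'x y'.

2351 140

d=282: √d = [16; 1,3,1,4,1,3,1,32] (ℓ=8, even), read p_7/q_7
k=0  a_k=16  p_k/q_k = 16/1
k=1  a_k=1  p_k/q_k = 17/1
k=2  a_k=3  p_k/q_k = 67/4
k=3  a_k=1  p_k/q_k = 84/5
…
k=5  a_k=1  p_k/q_k = 487/29
k=6  a_k=3  p_k/q_k = 1864/111
k=7  a_k=1  p_k/q_k = 2351/140
(x₁, y₁) = (2351, 140);  2351² − 282·140² = 1 ✓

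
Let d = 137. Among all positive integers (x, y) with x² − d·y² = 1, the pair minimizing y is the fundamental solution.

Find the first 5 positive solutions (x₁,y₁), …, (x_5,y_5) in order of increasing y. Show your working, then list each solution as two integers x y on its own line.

6083073 519712
74007554246657 6322892069952
900386710067742990849 76925228065277725280
10954236171143757109591351297 935883555725460013412300928
133270836576615035597116312473600513 11386095977955005515107946008258208

√137 → a₀=11, period (1,2,2,1,1,2,2,1,22); ℓ=9 odd so k=17
step 0: (11, 1)  from 11·(1,0) + (0,1)
step 1: (12, 1)  from 1·(11,1) + (1,0)
step 2: (35, 3)  from 2·(12,1) + (11,1)
step 3: (82, 7)  from 2·(35,3) + (12,1)
step 4: (117, 10)  from 1·(82,7) + (35,3)
step 5: (199, 17)  from 1·(117,10) + (82,7)
step 6: (515, 44)  from 2·(199,17) + (117,10)
step 7: (1229, 105)  from 2·(515,44) + (199,17)
step 8: (1744, 149)  from 1·(1229,105) + (515,44)
step 9: (39597, 3383)  from 22·(1744,149) + (1229,105)
…
step 11: (122279, 10447)  from 2·(41341,3532) + (39597,3383)
…
step 13: (408178, 34873)  from 1·(285899,24426) + (122279,10447)
step 14: (694077, 59299)  from 1·(408178,34873) + (285899,24426)
step 15: (1796332, 153471)  from 2·(694077,59299) + (408178,34873)
step 16: (4286741, 366241)  from 2·(1796332,153471) + (694077,59299)
step 17: (6083073, 519712)  from 1·(4286741,366241) + (1796332,153471)
fundamental: x₁=6083073, y₁=519712  (since 37003777123329 − 137·270100562944 = 1)
k=2:  x_2 = 6083073·6083073+137·519712·519712 = 74007554246657,  y_2 = 6083073·519712+519712·6083073 = 6322892069952
k=3:  x_3 = 6083073·74007554246657+137·519712·6322892069952 = 900386710067742990849,  y_3 = 6083073·6322892069952+519712·74007554246657 = 76925228065277725280
k=4:  x_4 = 6083073·900386710067742990849+137·519712·76925228065277725280 = 10954236171143757109591351297,  y_4 = 6083073·76925228065277725280+519712·900386710067742990849 = 935883555725460013412300928
k=5:  x_5 = 6083073·10954236171143757109591351297+137·519712·935883555725460013412300928 = 133270836576615035597116312473600513,  y_5 = 6083073·935883555725460013412300928+519712·10954236171143757109591351297 = 11386095977955005515107946008258208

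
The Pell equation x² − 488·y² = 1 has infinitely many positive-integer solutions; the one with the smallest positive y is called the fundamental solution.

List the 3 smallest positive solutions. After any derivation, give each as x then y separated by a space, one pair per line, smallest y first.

[22; 11,44] for √488; ℓ=2 ⇒ convergent index 1
step 0: (22, 1)  from 22·(1,0) + (0,1)
step 1: (243, 11)  from 11·(22,1) + (1,0)
fundamental: x₁=243, y₁=11  (since 59049 − 488·121 = 1)
k=2:  x_2 = 243·243+488·11·11 = 118097,  y_2 = 243·11+11·243 = 5346
k=3:  x_3 = 243·118097+488·11·5346 = 57394899,  y_3 = 243·5346+11·118097 = 2598145

243 11
118097 5346
57394899 2598145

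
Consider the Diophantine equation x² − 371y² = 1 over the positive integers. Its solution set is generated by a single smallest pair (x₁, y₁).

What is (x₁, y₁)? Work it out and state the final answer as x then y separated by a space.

√371 → a₀=19, period (3,1,4,1,3,38); ℓ=6 even so k=5
i=0: a=19 ⇒ p=19, q=1
…
i=3: a=4 ⇒ p=366, q=19
i=4: a=1 ⇒ p=443, q=23
i=5: a=3 ⇒ p=1695, q=88
(x₁, y₁) = (1695, 88);  1695² − 371·88² = 1 ✓

1695 88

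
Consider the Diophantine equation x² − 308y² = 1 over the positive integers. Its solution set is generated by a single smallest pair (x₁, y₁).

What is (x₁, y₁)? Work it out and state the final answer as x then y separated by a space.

351 20

√308 → a₀=17, period (1,1,4,1,1,34); ℓ=6 even so k=5
a_0=17:  p_0=17·1+0=17,  q_0=17·0+1=1
a_1=1:  p_1=1·17+1=18,  q_1=1·1+0=1
a_2=1:  p_2=1·18+17=35,  q_2=1·1+1=2
…
a_4=1:  p_4=1·158+35=193,  q_4=1·9+2=11
a_5=1:  p_5=1·193+158=351,  q_5=1·11+9=20
(x₁, y₁) = (351, 20);  351² − 308·20² = 1 ✓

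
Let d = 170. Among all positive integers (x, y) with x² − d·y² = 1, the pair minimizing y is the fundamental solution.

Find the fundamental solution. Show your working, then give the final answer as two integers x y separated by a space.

339 26

√170 → a₀=13, period (26); ℓ=1 odd so k=1
i=0: a=13 ⇒ p=13, q=1
i=1: a=26 ⇒ p=339, q=26
(x₁, y₁) = (339, 26);  339² − 170·26² = 1 ✓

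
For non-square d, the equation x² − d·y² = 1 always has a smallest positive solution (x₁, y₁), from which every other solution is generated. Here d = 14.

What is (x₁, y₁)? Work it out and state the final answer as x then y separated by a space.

15 4

√14 → a₀=3, period (1,2,1,6); ℓ=4 even so k=3
step 0: (3, 1)  from 3·(1,0) + (0,1)
…
step 2: (11, 3)  from 2·(4,1) + (3,1)
step 3: (15, 4)  from 1·(11,3) + (4,1)
→ (15, 4).  Check: 15²=225, 14·4²=224, difference 1.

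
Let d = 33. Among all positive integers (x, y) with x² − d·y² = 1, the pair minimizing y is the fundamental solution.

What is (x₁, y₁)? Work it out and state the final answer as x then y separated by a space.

23 4

√33 = [5; 1,2,1,10, …], period ℓ=4 (even) → k=3
step 0: (5, 1)  from 5·(1,0) + (0,1)
…
step 2: (17, 3)  from 2·(6,1) + (5,1)
step 3: (23, 4)  from 1·(17,3) + (6,1)
(x₁, y₁) = (23, 4);  23² − 33·4² = 1 ✓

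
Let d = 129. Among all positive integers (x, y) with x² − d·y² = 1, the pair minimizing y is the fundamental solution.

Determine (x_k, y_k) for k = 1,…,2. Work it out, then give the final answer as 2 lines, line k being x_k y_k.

16855 1484
568182049 50025640

√129 → a₀=11, period (2,1,3,1,6,1,3,1,2,22); ℓ=10 even so k=9
step 0: (11, 1)  from 11·(1,0) + (0,1)
…
step 2: (34, 3)  from 1·(23,2) + (11,1)
step 3: (125, 11)  from 3·(34,3) + (23,2)
…
step 7: (4793, 422)  from 3·(1238,109) + (1079,95)
step 8: (6031, 531)  from 1·(4793,422) + (1238,109)
step 9: (16855, 1484)  from 2·(6031,531) + (4793,422)
(x₁, y₁) = (16855, 1484);  16855² − 129·1484² = 1 ✓
(x_2, y_2) = (16855·16855 + 129·1484·1484, 16855·1484 + 1484·16855) = (568182049, 50025640)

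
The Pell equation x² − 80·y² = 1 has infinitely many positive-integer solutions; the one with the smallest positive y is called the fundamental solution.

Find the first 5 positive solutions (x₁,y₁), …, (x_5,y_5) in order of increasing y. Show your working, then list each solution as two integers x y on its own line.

9 1
161 18
2889 323
51841 5796
930249 104005

[8; 1,16] for √80; ℓ=2 ⇒ convergent index 1
i=0: a=8 ⇒ p=8, q=1
i=1: a=1 ⇒ p=9, q=1
fundamental: x₁=9, y₁=1  (since 81 − 80·1 = 1)
n=2: (9,1)∘(9,1) = (9·9+80·1·1, 9·1+1·9) = (161,18)
n=3: (161,18)∘(9,1) = (9·161+80·1·18, 9·18+1·161) = (2889,323)
n=4: (2889,323)∘(9,1) = (9·2889+80·1·323, 9·323+1·2889) = (51841,5796)
n=5: (51841,5796)∘(9,1) = (9·51841+80·1·5796, 9·5796+1·51841) = (930249,104005)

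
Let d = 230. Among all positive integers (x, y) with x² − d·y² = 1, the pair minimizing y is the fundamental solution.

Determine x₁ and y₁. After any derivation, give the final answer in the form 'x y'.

91 6

√230 = [15; 6,30, …], period ℓ=2 (even) → k=1
k=0  a_k=15  p_k/q_k = 15/1
k=1  a_k=6  p_k/q_k = 91/6
→ (91, 6).  Check: 91²=8281, 230·6²=8280, difference 1.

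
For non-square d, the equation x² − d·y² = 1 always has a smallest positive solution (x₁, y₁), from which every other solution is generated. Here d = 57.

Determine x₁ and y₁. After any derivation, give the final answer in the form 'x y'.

[7; 1,1,4,1,1,14] for √57; ℓ=6 ⇒ convergent index 5
step 0: (7, 1)  from 7·(1,0) + (0,1)
…
step 2: (15, 2)  from 1·(8,1) + (7,1)
…
step 4: (83, 11)  from 1·(68,9) + (15,2)
step 5: (151, 20)  from 1·(83,11) + (68,9)
(x₁, y₁) = (151, 20);  151² − 57·20² = 1 ✓

151 20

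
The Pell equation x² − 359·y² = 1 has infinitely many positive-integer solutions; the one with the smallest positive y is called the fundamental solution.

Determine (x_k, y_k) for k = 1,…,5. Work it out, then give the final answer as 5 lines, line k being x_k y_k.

360 19
259199 13680
186622920 9849581
134368243201 7091684640
96744948481800 5106003091219

[18; 1,17,1,36] for √359; ℓ=4 ⇒ convergent index 3
k=0  a_k=18  p_k/q_k = 18/1
k=1  a_k=1  p_k/q_k = 19/1
k=2  a_k=17  p_k/q_k = 341/18
k=3  a_k=1  p_k/q_k = 360/19
→ (360, 19).  Check: 360²=129600, 359·19²=129599, difference 1.
k=2:  x_2 = 360·360+359·19·19 = 259199,  y_2 = 360·19+19·360 = 13680
k=3:  x_3 = 360·259199+359·19·13680 = 186622920,  y_3 = 360·13680+19·259199 = 9849581
k=4:  x_4 = 360·186622920+359·19·9849581 = 134368243201,  y_4 = 360·9849581+19·186622920 = 7091684640
k=5:  x_5 = 360·134368243201+359·19·7091684640 = 96744948481800,  y_5 = 360·7091684640+19·134368243201 = 5106003091219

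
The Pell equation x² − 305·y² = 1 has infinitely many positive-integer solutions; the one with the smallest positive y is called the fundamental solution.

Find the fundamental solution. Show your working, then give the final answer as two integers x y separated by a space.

[17; 2,6,2,34] for √305; ℓ=4 ⇒ convergent index 3
a_0=17:  p_0=17·1+0=17,  q_0=17·0+1=1
a_1=2:  p_1=2·17+1=35,  q_1=2·1+0=2
a_2=6:  p_2=6·35+17=227,  q_2=6·2+1=13
a_3=2:  p_3=2·227+35=489,  q_3=2·13+2=28
(x₁, y₁) = (489, 28);  489² − 305·28² = 1 ✓

489 28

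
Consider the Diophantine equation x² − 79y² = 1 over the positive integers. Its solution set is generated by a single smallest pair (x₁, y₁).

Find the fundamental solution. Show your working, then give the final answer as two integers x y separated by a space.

80 9

[8; 1,7,1,16] for √79; ℓ=4 ⇒ convergent index 3
a_0=8:  p_0=8·1+0=8,  q_0=8·0+1=1
…
a_2=7:  p_2=7·9+8=71,  q_2=7·1+1=8
a_3=1:  p_3=1·71+9=80,  q_3=1·8+1=9
(x₁, y₁) = (80, 9);  80² − 79·9² = 1 ✓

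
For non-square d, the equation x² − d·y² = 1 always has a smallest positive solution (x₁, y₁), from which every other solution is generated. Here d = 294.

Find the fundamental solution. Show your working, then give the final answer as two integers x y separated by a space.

4801 280

[17; 6,1,4,1,6,34] for √294; ℓ=6 ⇒ convergent index 5
a_0=17:  p_0=17·1+0=17,  q_0=17·0+1=1
…
a_4=1:  p_4=1·583+120=703,  q_4=1·34+7=41
a_5=6:  p_5=6·703+583=4801,  q_5=6·41+34=280
fundamental: x₁=4801, y₁=280  (since 23049601 − 294·78400 = 1)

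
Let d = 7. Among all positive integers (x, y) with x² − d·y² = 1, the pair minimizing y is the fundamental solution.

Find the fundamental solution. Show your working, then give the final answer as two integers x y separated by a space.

√7 = [2; 1,1,1,4, …], period ℓ=4 (even) → k=3
step 0: (2, 1)  from 2·(1,0) + (0,1)
…
step 2: (5, 2)  from 1·(3,1) + (2,1)
step 3: (8, 3)  from 1·(5,2) + (3,1)
fundamental: x₁=8, y₁=3  (since 64 − 7·9 = 1)

8 3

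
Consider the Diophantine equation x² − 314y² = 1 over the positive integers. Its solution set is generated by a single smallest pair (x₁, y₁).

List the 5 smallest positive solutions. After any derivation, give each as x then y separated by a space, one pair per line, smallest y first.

d=314: √d = [17; 1,2,1,1,2,1,34] (ℓ=7, odd), read p_13/q_13
a_0=17:  p_0=17·1+0=17,  q_0=17·0+1=1
…
a_3=1:  p_3=1·53+18=71,  q_3=1·3+1=4
…
a_6=1:  p_6=1·319+124=443,  q_6=1·18+7=25
…
a_9=2:  p_9=2·15824+15381=47029,  q_9=2·893+868=2654
a_10=1:  p_10=1·47029+15824=62853,  q_10=1·2654+893=3547
…
a_12=2:  p_12=2·109882+62853=282617,  q_12=2·6201+3547=15949
a_13=1:  p_13=1·282617+109882=392499,  q_13=1·15949+6201=22150
→ (392499, 22150).  Check: 392499²=154055465001, 314·22150²=154055465000, difference 1.
(392499+22150√314)^2 = 308110930001 + 17387705700√314
(392499+22150√314)^3 = 241866463828532499 + 13649314199066450√314
(392499+22150√314)^4 = 189864690372162243720001 + 10714684347621377411400√314
(392499+22150√314)^5 = 149043402212524750531884812499 + 8411005783500436710995110750√314

392499 22150
308110930001 17387705700
241866463828532499 13649314199066450
189864690372162243720001 10714684347621377411400
149043402212524750531884812499 8411005783500436710995110750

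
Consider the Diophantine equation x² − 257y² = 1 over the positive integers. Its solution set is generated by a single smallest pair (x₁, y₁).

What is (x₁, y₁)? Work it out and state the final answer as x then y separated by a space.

513 32

[16; 32] for √257; ℓ=1 ⇒ convergent index 1
i=0: a=16 ⇒ p=16, q=1
i=1: a=32 ⇒ p=513, q=32
→ (513, 32).  Check: 513²=263169, 257·32²=263168, difference 1.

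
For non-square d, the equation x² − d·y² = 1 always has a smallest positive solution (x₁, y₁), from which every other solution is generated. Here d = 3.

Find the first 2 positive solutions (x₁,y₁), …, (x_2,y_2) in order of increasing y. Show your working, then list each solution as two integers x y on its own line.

√3 = [1; 1,2, …], period ℓ=2 (even) → k=1
k=0  a_k=1  p_k/q_k = 1/1
k=1  a_k=1  p_k/q_k = 2/1
→ (2, 1).  Check: 2²=4, 3·1²=3, difference 1.
n=2: (2,1)∘(2,1) = (2·2+3·1·1, 2·1+1·2) = (7,4)

2 1
7 4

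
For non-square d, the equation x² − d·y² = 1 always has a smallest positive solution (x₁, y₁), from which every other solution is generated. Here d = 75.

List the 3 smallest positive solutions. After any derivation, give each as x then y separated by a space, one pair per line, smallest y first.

26 3
1351 156
70226 8109

√75 → a₀=8, period (1,1,1,16); ℓ=4 even so k=3
k=0  a_k=8  p_k/q_k = 8/1
…
k=2  a_k=1  p_k/q_k = 17/2
k=3  a_k=1  p_k/q_k = 26/3
→ (26, 3).  Check: 26²=676, 75·3²=675, difference 1.
(26+3√75)^2 = 1351 + 156√75
(26+3√75)^3 = 70226 + 8109√75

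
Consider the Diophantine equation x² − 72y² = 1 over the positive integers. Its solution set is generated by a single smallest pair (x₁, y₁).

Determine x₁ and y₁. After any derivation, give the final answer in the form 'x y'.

√72 → a₀=8, period (2,16); ℓ=2 even so k=1
k=0  a_k=8  p_k/q_k = 8/1
k=1  a_k=2  p_k/q_k = 17/2
(x₁, y₁) = (17, 2);  17² − 72·2² = 1 ✓

17 2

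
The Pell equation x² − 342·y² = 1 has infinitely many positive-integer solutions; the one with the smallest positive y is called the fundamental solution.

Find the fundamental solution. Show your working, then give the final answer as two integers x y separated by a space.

37 2

√342 = [18; 2,36, …], period ℓ=2 (even) → k=1
step 0: (18, 1)  from 18·(1,0) + (0,1)
step 1: (37, 2)  from 2·(18,1) + (1,0)
(x₁, y₁) = (37, 2);  37² − 342·2² = 1 ✓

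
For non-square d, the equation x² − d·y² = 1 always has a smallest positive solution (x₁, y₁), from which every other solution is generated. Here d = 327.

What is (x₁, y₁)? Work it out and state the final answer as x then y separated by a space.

217 12

[18; 12,36] for √327; ℓ=2 ⇒ convergent index 1
step 0: (18, 1)  from 18·(1,0) + (0,1)
step 1: (217, 12)  from 12·(18,1) + (1,0)
fundamental: x₁=217, y₁=12  (since 47089 − 327·144 = 1)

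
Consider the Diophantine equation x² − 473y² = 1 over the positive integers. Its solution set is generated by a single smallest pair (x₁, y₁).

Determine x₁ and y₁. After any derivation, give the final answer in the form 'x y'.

[21; 1,2,1,42] for √473; ℓ=4 ⇒ convergent index 3
a_0=21:  p_0=21·1+0=21,  q_0=21·0+1=1
a_1=1:  p_1=1·21+1=22,  q_1=1·1+0=1
a_2=2:  p_2=2·22+21=65,  q_2=2·1+1=3
a_3=1:  p_3=1·65+22=87,  q_3=1·3+1=4
(x₁, y₁) = (87, 4);  87² − 473·4² = 1 ✓

87 4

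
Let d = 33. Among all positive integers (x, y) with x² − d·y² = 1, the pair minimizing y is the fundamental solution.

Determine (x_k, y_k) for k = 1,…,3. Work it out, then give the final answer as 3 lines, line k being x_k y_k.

23 4
1057 184
48599 8460

d=33: √d = [5; 1,2,1,10] (ℓ=4, even), read p_3/q_3
a_0=5:  p_0=5·1+0=5,  q_0=5·0+1=1
…
a_2=2:  p_2=2·6+5=17,  q_2=2·1+1=3
a_3=1:  p_3=1·17+6=23,  q_3=1·3+1=4
fundamental: x₁=23, y₁=4  (since 529 − 33·16 = 1)
n=2: (23,4)∘(23,4) = (23·23+33·4·4, 23·4+4·23) = (1057,184)
n=3: (1057,184)∘(23,4) = (23·1057+33·4·184, 23·184+4·1057) = (48599,8460)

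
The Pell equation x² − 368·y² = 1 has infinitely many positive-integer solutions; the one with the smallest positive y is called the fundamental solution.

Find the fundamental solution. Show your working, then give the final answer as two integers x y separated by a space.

1151 60

√368 → a₀=19, period (5,2,5,38); ℓ=4 even so k=3
k=0  a_k=19  p_k/q_k = 19/1
k=1  a_k=5  p_k/q_k = 96/5
k=2  a_k=2  p_k/q_k = 211/11
k=3  a_k=5  p_k/q_k = 1151/60
(x₁, y₁) = (1151, 60);  1151² − 368·60² = 1 ✓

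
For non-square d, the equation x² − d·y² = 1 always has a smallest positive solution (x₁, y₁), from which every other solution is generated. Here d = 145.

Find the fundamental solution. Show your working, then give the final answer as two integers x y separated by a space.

√145 → a₀=12, period (24); ℓ=1 odd so k=1
step 0: (12, 1)  from 12·(1,0) + (0,1)
step 1: (289, 24)  from 24·(12,1) + (1,0)
fundamental: x₁=289, y₁=24  (since 83521 − 145·576 = 1)

289 24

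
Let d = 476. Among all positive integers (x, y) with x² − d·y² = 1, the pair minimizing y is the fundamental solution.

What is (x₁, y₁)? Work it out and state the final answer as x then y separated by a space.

d=476: √d = [21; 1,4,2,10,2,4,1,42] (ℓ=8, even), read p_7/q_7
i=0: a=21 ⇒ p=21, q=1
i=1: a=1 ⇒ p=22, q=1
i=2: a=4 ⇒ p=109, q=5
i=3: a=2 ⇒ p=240, q=11
i=4: a=10 ⇒ p=2509, q=115
…
i=6: a=4 ⇒ p=23541, q=1079
i=7: a=1 ⇒ p=28799, q=1320
fundamental: x₁=28799, y₁=1320  (since 829382401 − 476·1742400 = 1)

28799 1320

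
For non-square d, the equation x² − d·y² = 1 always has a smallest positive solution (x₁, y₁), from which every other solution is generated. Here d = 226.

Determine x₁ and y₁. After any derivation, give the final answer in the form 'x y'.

451 30

d=226: √d = [15; 30] (ℓ=1, odd), read p_1/q_1
step 0: (15, 1)  from 15·(1,0) + (0,1)
step 1: (451, 30)  from 30·(15,1) + (1,0)
(x₁, y₁) = (451, 30);  451² − 226·30² = 1 ✓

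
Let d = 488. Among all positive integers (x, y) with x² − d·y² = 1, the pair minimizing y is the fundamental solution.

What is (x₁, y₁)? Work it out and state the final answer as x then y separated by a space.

√488 = [22; 11,44, …], period ℓ=2 (even) → k=1
a_0=22:  p_0=22·1+0=22,  q_0=22·0+1=1
a_1=11:  p_1=11·22+1=243,  q_1=11·1+0=11
fundamental: x₁=243, y₁=11  (since 59049 − 488·121 = 1)

243 11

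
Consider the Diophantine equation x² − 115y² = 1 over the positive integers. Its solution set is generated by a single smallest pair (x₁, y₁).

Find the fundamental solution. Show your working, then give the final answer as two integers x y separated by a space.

√115 → a₀=10, period (1,2,1,1,1,1,1,2,1,20); ℓ=10 even so k=9
i=0: a=10 ⇒ p=10, q=1
…
i=2: a=2 ⇒ p=32, q=3
…
i=6: a=1 ⇒ p=193, q=18
i=7: a=1 ⇒ p=311, q=29
i=8: a=2 ⇒ p=815, q=76
i=9: a=1 ⇒ p=1126, q=105
→ (1126, 105).  Check: 1126²=1267876, 115·105²=1267875, difference 1.

1126 105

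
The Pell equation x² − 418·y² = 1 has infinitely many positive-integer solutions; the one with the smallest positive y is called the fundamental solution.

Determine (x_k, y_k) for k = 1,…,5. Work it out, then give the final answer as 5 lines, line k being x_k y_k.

33857 1656
2292592897 112134384
155240635393601 7593067676520
10511964382749705217 514156984535740896
711807156058272903670337 34815626043260091355224

√418 → a₀=20, period (2,4,20,4,2,40); ℓ=6 even so k=5
step 0: (20, 1)  from 20·(1,0) + (0,1)
step 1: (41, 2)  from 2·(20,1) + (1,0)
step 2: (184, 9)  from 4·(41,2) + (20,1)
step 3: (3721, 182)  from 20·(184,9) + (41,2)
step 4: (15068, 737)  from 4·(3721,182) + (184,9)
step 5: (33857, 1656)  from 2·(15068,737) + (3721,182)
(x₁, y₁) = (33857, 1656);  33857² − 418·1656² = 1 ✓
k=2:  x_2 = 33857·33857+418·1656·1656 = 2292592897,  y_2 = 33857·1656+1656·33857 = 112134384
k=3:  x_3 = 33857·2292592897+418·1656·112134384 = 155240635393601,  y_3 = 33857·112134384+1656·2292592897 = 7593067676520
k=4:  x_4 = 33857·155240635393601+418·1656·7593067676520 = 10511964382749705217,  y_4 = 33857·7593067676520+1656·155240635393601 = 514156984535740896
k=5:  x_5 = 33857·10511964382749705217+418·1656·514156984535740896 = 711807156058272903670337,  y_5 = 33857·514156984535740896+1656·10511964382749705217 = 34815626043260091355224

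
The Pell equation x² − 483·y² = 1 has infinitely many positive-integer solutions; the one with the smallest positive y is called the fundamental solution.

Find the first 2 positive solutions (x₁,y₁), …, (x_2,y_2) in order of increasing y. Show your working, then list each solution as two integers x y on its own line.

22 1
967 44

√483 → a₀=21, period (1,42); ℓ=2 even so k=1
k=0  a_k=21  p_k/q_k = 21/1
k=1  a_k=1  p_k/q_k = 22/1
→ (22, 1).  Check: 22²=484, 483·1²=483, difference 1.
(22+1√483)^2 = 967 + 44√483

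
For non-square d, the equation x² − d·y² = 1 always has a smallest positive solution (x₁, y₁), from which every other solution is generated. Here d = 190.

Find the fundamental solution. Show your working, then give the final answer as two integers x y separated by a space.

[13; 1,3,1,1,1,…,3,1,26] for √190; ℓ=14 ⇒ convergent index 13
a_0=13:  p_0=13·1+0=13,  q_0=13·0+1=1
a_1=1:  p_1=1·13+1=14,  q_1=1·1+0=1
a_2=3:  p_2=3·14+13=55,  q_2=3·1+1=4
a_3=1:  p_3=1·55+14=69,  q_3=1·4+1=5
a_4=1:  p_4=1·69+55=124,  q_4=1·5+4=9
a_5=1:  p_5=1·124+69=193,  q_5=1·9+5=14
a_6=2:  p_6=2·193+124=510,  q_6=2·14+9=37
a_7=2:  p_7=2·510+193=1213,  q_7=2·37+14=88
…
a_9=1:  p_9=1·2936+1213=4149,  q_9=1·213+88=301
a_10=1:  p_10=1·4149+2936=7085,  q_10=1·301+213=514
…
a_12=3:  p_12=3·11234+7085=40787,  q_12=3·815+514=2959
a_13=1:  p_13=1·40787+11234=52021,  q_13=1·2959+815=3774
fundamental: x₁=52021, y₁=3774  (since 2706184441 − 190·14243076 = 1)

52021 3774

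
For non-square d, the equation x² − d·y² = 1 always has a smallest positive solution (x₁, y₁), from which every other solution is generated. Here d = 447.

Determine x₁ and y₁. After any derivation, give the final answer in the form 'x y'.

√447 → a₀=21, period (7,42); ℓ=2 even so k=1
step 0: (21, 1)  from 21·(1,0) + (0,1)
step 1: (148, 7)  from 7·(21,1) + (1,0)
(x₁, y₁) = (148, 7);  148² − 447·7² = 1 ✓

148 7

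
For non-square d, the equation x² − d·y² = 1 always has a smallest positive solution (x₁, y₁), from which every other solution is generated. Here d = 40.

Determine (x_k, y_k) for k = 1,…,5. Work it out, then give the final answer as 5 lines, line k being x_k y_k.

d=40: √d = [6; 3,12] (ℓ=2, even), read p_1/q_1
a_0=6:  p_0=6·1+0=6,  q_0=6·0+1=1
a_1=3:  p_1=3·6+1=19,  q_1=3·1+0=3
fundamental: x₁=19, y₁=3  (since 361 − 40·9 = 1)
(19+3√40)^2 = 721 + 114√40
(19+3√40)^3 = 27379 + 4329√40
(19+3√40)^4 = 1039681 + 164388√40
(19+3√40)^5 = 39480499 + 6242415√40

19 3
721 114
27379 4329
1039681 164388
39480499 6242415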